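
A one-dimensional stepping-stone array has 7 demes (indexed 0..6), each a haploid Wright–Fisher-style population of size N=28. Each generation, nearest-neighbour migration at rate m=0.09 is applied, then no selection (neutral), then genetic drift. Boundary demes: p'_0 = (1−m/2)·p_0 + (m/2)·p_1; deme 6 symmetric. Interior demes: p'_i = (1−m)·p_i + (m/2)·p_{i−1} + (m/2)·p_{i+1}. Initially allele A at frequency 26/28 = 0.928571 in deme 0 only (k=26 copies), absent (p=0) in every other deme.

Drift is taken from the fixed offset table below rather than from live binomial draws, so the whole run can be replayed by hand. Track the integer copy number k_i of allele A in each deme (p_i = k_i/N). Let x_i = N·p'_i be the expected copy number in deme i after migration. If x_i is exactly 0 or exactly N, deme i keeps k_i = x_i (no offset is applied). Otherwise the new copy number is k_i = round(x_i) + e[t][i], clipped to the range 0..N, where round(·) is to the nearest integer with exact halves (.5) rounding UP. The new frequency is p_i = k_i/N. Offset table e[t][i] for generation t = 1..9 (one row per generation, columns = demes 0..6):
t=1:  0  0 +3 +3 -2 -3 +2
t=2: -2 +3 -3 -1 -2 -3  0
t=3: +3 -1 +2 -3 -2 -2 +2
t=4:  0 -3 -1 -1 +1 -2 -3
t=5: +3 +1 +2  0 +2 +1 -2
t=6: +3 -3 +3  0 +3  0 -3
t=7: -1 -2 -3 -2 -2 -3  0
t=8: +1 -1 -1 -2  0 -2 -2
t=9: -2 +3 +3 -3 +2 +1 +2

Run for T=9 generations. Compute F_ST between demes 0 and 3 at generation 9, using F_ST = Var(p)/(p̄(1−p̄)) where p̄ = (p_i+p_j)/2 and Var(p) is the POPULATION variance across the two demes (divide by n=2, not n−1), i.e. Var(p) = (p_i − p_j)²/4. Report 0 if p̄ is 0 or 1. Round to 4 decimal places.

0.6471

t=0: k=[26 0 0 0 0 0 0]
t=1: x=[24.8300 1.1700 0.0000 0.0000 0.0000 0.0000 0.0000] k=[25 1 0 0 0 0 0]
t=2: x=[23.9200 2.0350 0.0450 0.0000 0.0000 0.0000 0.0000] k=[22 5 0 0 0 0 0]
t=3: x=[21.2350 5.5400 0.2250 0.0000 0.0000 0.0000 0.0000] k=[24 5 2 0 0 0 0]
t=4: x=[23.1450 5.7200 2.0450 0.0900 0.0000 0.0000 0.0000] k=[23 3 1 0 0 0 0]
t=5: x=[22.1000 3.8100 1.0450 0.0450 0.0000 0.0000 0.0000] k=[25 5 3 0 0 0 0]
t=6: x=[24.1000 5.8100 2.9550 0.1350 0.0000 0.0000 0.0000] k=[27 3 6 0 0 0 0]
t=7: x=[25.9200 4.2150 5.5950 0.2700 0.0000 0.0000 0.0000] k=[25 2 3 0 0 0 0]
t=8: x=[23.9650 3.0800 2.8200 0.1350 0.0000 0.0000 0.0000] k=[25 2 2 0 0 0 0]
t=9: x=[23.9650 3.0350 1.9100 0.0900 0.0000 0.0000 0.0000] k=[22 6 5 0 0 0 0]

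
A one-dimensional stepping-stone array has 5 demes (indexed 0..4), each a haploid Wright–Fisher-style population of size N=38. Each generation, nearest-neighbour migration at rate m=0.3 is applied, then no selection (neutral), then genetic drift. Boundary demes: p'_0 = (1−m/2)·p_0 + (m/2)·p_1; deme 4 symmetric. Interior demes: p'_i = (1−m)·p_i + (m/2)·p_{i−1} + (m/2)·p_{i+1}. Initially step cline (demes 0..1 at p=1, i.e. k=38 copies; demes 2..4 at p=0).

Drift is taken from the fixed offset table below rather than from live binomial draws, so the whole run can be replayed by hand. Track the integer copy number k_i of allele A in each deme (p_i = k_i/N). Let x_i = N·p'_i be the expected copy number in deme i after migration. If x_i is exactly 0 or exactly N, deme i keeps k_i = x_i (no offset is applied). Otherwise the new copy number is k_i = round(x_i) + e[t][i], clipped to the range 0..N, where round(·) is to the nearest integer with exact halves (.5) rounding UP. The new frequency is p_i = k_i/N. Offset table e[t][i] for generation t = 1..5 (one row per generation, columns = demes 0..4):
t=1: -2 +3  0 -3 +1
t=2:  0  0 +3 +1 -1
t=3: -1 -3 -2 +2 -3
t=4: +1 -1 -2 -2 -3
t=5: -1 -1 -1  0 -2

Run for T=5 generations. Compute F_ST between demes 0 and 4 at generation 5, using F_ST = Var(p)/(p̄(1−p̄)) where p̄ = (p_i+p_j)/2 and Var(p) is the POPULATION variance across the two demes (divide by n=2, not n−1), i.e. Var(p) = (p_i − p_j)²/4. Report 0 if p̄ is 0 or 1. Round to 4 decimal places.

t=0: k=[38 38 0 0 0]
t=1: x=[38.0000 32.3000 5.7000 0.0000 0.0000] k=[38 35 6 0 0]
t=2: x=[37.5500 31.1000 9.4500 0.9000 0.0000] k=[38 31 12 2 0]
t=3: x=[36.9500 29.2000 13.3500 3.2000 0.3000] k=[36 26 11 5 0]
t=4: x=[34.5000 25.2500 12.3500 5.1500 0.7500] k=[36 24 10 3 0]
t=5: x=[34.2000 23.7000 11.0500 3.6000 0.4500] k=[33 23 10 4 0]

0.7674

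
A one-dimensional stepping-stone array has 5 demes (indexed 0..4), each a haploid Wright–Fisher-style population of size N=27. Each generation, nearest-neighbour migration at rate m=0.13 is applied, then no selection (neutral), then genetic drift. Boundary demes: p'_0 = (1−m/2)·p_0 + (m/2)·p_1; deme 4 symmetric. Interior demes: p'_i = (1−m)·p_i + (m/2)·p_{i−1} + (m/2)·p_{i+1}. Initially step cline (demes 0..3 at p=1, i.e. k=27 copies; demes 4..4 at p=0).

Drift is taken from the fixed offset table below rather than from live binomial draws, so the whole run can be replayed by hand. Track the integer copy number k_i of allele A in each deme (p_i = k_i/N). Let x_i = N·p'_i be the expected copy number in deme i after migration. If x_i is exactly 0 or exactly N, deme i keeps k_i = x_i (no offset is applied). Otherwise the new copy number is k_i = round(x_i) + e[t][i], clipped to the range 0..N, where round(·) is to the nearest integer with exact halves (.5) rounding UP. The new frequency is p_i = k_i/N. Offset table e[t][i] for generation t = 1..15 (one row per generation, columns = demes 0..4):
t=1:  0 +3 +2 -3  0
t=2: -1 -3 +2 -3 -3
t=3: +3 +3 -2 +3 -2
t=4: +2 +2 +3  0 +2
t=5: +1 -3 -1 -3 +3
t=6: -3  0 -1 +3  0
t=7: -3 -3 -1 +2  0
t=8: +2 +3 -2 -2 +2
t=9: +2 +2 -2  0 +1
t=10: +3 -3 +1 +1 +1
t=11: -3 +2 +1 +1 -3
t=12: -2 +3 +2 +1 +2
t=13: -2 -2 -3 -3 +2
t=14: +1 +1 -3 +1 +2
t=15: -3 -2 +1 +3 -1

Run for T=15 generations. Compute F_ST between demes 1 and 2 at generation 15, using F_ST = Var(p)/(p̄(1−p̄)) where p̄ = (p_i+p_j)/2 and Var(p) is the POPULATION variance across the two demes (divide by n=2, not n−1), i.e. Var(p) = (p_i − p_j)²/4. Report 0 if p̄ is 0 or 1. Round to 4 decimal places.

0.0071

t=0: k=[27 27 27 27 0]
t=1: x=[27.0000 27.0000 27.0000 25.2450 1.7550] k=[27 27 27 22 2]
t=2: x=[27.0000 27.0000 26.6750 21.0250 3.3000] k=[27 27 27 18 0]
t=3: x=[27.0000 27.0000 26.4150 17.4150 1.1700] k=[27 27 24 20 0]
t=4: x=[27.0000 26.8050 23.9350 18.9600 1.3000] k=[27 27 27 19 3]
t=5: x=[27.0000 27.0000 26.4800 18.4800 4.0400] k=[27 27 25 15 7]
t=6: x=[27.0000 26.8700 24.4800 15.1300 7.5200] k=[27 27 23 18 8]
t=7: x=[27.0000 26.7400 22.9350 17.6750 8.6500] k=[27 24 22 20 9]
t=8: x=[26.8050 24.0650 22.0000 19.4150 9.7150] k=[27 27 20 17 12]
t=9: x=[27.0000 26.5450 20.2600 16.8700 12.3250] k=[27 27 18 17 13]
t=10: x=[27.0000 26.4150 18.5200 16.8050 13.2600] k=[27 23 20 18 14]
t=11: x=[26.7400 23.0650 20.0650 17.8700 14.2600] k=[24 25 21 19 11]
t=12: x=[24.0650 24.6750 21.1300 18.6100 11.5200] k=[22 27 23 20 14]
t=13: x=[22.3250 26.4150 23.0650 19.8050 14.3900] k=[20 24 20 17 16]
t=14: x=[20.2600 23.4800 20.0650 17.1300 16.0650] k=[21 24 17 18 18]
t=15: x=[21.1950 23.3500 17.5200 17.9350 18.0000] k=[18 21 19 21 17]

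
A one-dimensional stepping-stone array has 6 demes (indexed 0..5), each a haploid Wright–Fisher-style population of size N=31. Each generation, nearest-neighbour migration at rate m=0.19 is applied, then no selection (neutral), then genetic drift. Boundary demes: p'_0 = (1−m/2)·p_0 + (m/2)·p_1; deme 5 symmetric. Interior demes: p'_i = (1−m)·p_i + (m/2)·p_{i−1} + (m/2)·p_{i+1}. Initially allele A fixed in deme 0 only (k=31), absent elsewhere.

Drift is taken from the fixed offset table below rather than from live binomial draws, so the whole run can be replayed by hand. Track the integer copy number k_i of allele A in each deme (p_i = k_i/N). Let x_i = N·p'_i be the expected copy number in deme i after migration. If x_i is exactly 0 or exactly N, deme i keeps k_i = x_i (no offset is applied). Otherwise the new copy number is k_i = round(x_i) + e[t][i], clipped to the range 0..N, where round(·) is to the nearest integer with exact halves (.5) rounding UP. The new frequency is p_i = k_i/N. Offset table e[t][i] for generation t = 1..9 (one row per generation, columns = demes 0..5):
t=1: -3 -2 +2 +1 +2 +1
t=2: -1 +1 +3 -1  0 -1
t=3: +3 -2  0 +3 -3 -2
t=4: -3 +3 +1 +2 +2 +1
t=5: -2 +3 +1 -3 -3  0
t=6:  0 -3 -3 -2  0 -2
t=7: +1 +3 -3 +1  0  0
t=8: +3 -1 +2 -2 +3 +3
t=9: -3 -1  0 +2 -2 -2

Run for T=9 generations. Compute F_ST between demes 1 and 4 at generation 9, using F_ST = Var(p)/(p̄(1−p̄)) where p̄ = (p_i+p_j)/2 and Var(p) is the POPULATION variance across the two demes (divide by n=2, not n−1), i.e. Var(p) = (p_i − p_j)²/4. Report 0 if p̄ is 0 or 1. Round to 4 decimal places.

0.1698

t=0: k=[31 0 0 0 0 0]
t=1: x=[28.0550 2.9450 0.0000 0.0000 0.0000 0.0000] k=[25 1 0 0 0 0]
t=2: x=[22.7200 3.1850 0.0950 0.0000 0.0000 0.0000] k=[22 4 3 0 0 0]
t=3: x=[20.2900 5.6150 2.8100 0.2850 0.0000 0.0000] k=[23 4 3 3 0 0]
t=4: x=[21.1950 5.7100 3.0950 2.7150 0.2850 0.0000] k=[18 9 4 5 2 0]
t=5: x=[17.1450 9.3800 4.5700 4.6200 2.0950 0.1900] k=[15 12 6 2 0 0]
t=6: x=[14.7150 11.7150 6.1900 2.1900 0.1900 0.0000] k=[15 9 3 0 0 0]
t=7: x=[14.4300 9.0000 3.2850 0.2850 0.0000 0.0000] k=[15 12 0 1 0 0]
t=8: x=[14.7150 11.1450 1.2350 0.8100 0.0950 0.0000] k=[18 10 3 0 3 0]
t=9: x=[17.2400 10.0950 3.3800 0.5700 2.4300 0.2850] k=[14 9 3 3 0 0]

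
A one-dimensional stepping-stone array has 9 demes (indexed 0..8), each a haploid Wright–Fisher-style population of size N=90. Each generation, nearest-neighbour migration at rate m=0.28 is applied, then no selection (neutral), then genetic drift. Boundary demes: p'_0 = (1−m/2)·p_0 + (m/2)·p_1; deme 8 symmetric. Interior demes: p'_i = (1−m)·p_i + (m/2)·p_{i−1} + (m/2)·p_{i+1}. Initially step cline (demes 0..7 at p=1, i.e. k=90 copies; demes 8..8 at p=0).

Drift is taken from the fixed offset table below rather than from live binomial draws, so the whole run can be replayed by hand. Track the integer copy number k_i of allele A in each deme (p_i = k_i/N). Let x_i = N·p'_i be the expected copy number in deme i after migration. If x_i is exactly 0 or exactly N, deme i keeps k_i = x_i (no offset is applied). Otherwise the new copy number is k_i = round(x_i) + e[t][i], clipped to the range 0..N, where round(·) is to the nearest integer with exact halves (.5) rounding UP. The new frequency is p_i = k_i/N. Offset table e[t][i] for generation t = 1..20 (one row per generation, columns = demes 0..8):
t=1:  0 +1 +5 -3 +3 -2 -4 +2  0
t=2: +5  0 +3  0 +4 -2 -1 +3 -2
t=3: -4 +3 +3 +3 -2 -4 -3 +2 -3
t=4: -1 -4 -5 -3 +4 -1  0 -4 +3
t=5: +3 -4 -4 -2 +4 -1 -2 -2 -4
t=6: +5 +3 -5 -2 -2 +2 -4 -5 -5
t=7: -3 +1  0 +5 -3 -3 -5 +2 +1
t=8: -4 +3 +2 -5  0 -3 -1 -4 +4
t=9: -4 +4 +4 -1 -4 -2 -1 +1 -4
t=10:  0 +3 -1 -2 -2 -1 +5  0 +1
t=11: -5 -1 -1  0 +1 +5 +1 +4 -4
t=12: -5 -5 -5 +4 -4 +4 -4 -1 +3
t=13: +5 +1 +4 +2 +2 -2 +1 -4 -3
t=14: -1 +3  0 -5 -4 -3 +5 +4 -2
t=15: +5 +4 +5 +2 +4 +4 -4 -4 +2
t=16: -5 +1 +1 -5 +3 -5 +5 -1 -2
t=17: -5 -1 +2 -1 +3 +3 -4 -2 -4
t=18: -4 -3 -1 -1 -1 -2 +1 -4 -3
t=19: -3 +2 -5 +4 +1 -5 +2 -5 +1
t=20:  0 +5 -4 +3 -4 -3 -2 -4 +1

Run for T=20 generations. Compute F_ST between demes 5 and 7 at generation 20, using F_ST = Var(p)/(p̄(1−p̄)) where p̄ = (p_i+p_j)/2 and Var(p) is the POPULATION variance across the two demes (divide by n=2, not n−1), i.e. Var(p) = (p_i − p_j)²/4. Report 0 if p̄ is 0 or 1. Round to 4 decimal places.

0.0684

t=0: k=[90 90 90 90 90 90 90 90 0]
t=1: x=[90.0000 90.0000 90.0000 90.0000 90.0000 90.0000 90.0000 77.4000 12.6000] k=[90 90 90 90 90 90 90 79 13]
t=2: x=[90.0000 90.0000 90.0000 90.0000 90.0000 90.0000 88.4600 71.3000 22.2400] k=[90 90 90 90 90 90 87 74 20]
t=3: x=[90.0000 90.0000 90.0000 90.0000 90.0000 89.5800 85.6000 68.2600 27.5600] k=[90 90 90 90 90 86 83 70 25]
t=4: x=[90.0000 90.0000 90.0000 90.0000 89.4400 86.1400 81.6000 65.5200 31.3000] k=[90 90 90 90 90 85 82 62 34]
t=5: x=[90.0000 90.0000 90.0000 90.0000 89.3000 85.2800 79.6200 60.8800 37.9200] k=[90 90 90 90 90 84 78 59 34]
t=6: x=[90.0000 90.0000 90.0000 90.0000 89.1600 84.0000 76.1800 58.1600 37.5000] k=[90 90 90 90 87 86 72 53 33]
t=7: x=[90.0000 90.0000 90.0000 89.5800 87.2800 84.1800 71.3000 52.8600 35.8000] k=[90 90 90 90 84 81 66 55 37]
t=8: x=[90.0000 90.0000 90.0000 89.1600 84.4200 79.3200 66.5600 54.0200 39.5200] k=[90 90 90 84 84 76 66 50 44]
t=9: x=[90.0000 90.0000 89.1600 84.8400 82.8800 75.7200 65.1600 51.4000 44.8400] k=[90 90 90 84 79 74 64 52 41]
t=10: x=[90.0000 90.0000 89.1600 84.1400 79.0000 73.3000 63.7200 52.1400 42.5400] k=[90 90 88 82 77 72 69 52 44]
t=11: x=[90.0000 89.7200 87.4400 82.1400 77.0000 72.2800 67.0400 53.2600 45.1200] k=[90 89 86 82 78 77 68 57 41]
t=12: x=[89.8600 88.7200 85.8600 82.0000 78.4200 75.8800 67.7200 56.3000 43.2400] k=[85 84 81 86 74 80 64 55 46]
t=13: x=[84.8600 83.7200 82.1200 83.6200 76.5200 76.9200 64.9800 55.0000 47.2600] k=[90 85 86 86 79 75 66 51 44]
t=14: x=[89.3000 85.8400 85.8600 85.0200 79.4200 74.3000 65.1600 52.1200 44.9800] k=[88 89 86 80 75 71 70 56 43]
t=15: x=[88.1400 88.4400 85.5800 80.1400 75.1400 71.4200 68.1800 56.1400 44.8200] k=[90 90 90 82 79 75 64 52 47]
t=16: x=[90.0000 90.0000 88.8800 82.7000 78.8600 74.0200 63.8600 52.9800 47.7000] k=[90 90 90 78 82 69 69 52 46]
t=17: x=[90.0000 90.0000 88.3200 80.2400 79.6200 70.8200 66.6200 53.5400 46.8400] k=[90 90 90 79 83 74 63 52 43]
t=18: x=[90.0000 90.0000 88.4600 81.1000 81.1800 73.7200 63.0000 52.2800 44.2600] k=[90 90 87 80 80 72 64 48 41]
t=19: x=[90.0000 89.5800 86.4400 80.9800 78.8800 72.0000 62.8800 49.2600 41.9800] k=[90 90 81 85 80 67 65 44 43]
t=20: x=[90.0000 88.7400 82.8200 83.7400 78.8800 68.5400 62.3400 46.8000 43.1400] k=[90 90 79 87 75 66 60 43 44]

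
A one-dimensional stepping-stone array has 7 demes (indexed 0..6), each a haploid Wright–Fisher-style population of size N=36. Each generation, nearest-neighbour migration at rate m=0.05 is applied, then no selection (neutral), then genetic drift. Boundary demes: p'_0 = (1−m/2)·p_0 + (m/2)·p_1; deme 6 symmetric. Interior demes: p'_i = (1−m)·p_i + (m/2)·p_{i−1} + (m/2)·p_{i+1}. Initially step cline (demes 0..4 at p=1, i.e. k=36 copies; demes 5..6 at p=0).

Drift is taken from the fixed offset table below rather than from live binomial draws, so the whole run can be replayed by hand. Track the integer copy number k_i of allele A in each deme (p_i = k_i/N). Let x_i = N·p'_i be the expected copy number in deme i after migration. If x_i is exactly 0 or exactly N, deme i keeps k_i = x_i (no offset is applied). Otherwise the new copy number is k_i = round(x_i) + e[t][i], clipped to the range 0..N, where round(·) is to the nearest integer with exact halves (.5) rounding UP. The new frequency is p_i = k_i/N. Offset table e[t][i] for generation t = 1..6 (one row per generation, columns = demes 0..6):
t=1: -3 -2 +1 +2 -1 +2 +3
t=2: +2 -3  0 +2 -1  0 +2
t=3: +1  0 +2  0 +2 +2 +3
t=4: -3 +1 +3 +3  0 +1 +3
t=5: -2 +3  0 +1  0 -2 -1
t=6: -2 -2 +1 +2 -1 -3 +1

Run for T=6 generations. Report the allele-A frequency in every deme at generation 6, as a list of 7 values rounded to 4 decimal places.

[1.0000, 1.0000, 1.0000, 1.0000, 0.8611, 0.1667, 0.2222]

t=0: k=[36 36 36 36 36 0 0]
t=1: x=[36.0000 36.0000 36.0000 36.0000 35.1000 0.9000 0.0000] k=[36 36 36 36 34 3 0]
t=2: x=[36.0000 36.0000 36.0000 35.9500 33.2750 3.7000 0.0750] k=[36 36 36 36 32 4 2]
t=3: x=[36.0000 36.0000 36.0000 35.9000 31.4000 4.6500 2.0500] k=[36 36 36 36 33 7 5]
t=4: x=[36.0000 36.0000 36.0000 35.9250 32.4250 7.6000 5.0500] k=[36 36 36 36 32 9 8]
t=5: x=[36.0000 36.0000 36.0000 35.9000 31.5250 9.5500 8.0250] k=[36 36 36 36 32 8 7]
t=6: x=[36.0000 36.0000 36.0000 35.9000 31.5000 8.5750 7.0250] k=[36 36 36 36 31 6 8]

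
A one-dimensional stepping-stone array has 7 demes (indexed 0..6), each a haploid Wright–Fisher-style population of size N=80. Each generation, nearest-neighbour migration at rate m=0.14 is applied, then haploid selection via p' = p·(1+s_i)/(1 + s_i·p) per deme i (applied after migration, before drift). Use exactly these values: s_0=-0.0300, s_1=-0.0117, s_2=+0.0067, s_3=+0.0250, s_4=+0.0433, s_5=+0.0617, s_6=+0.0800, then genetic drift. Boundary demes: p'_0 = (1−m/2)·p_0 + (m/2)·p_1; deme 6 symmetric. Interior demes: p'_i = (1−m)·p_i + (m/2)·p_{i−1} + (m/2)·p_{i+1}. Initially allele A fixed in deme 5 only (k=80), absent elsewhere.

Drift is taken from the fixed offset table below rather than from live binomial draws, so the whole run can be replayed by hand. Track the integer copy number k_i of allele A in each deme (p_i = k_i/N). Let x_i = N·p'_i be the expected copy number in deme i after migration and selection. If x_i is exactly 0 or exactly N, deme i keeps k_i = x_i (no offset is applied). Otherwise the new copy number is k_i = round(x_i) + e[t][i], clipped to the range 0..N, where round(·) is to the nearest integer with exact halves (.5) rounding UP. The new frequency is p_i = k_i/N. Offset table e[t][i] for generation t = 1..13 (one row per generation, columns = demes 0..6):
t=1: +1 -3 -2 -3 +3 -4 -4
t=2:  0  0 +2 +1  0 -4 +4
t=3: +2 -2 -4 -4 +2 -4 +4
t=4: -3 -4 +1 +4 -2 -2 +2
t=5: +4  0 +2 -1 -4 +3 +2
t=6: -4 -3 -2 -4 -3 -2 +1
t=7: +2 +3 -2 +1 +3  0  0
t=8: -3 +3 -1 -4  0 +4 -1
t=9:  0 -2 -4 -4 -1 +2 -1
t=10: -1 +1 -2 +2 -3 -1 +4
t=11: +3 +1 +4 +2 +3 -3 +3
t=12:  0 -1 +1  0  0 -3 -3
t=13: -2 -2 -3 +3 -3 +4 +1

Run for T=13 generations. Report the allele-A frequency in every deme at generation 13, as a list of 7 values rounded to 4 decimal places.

t=0: k=[0 0 0 0 0 80 0]
t=1: x=[0.0000 0.0000 0.0000 0.0000 5.8248 69.3643 6.0143] k=[0 0 0 0 9 65 2]
t=2: x=[0.0000 0.0000 0.0000 0.6456 12.7374 57.6470 6.8787] k=[0 0 0 2 13 54 11]
t=3: x=[0.0000 0.0000 0.1409 2.6935 15.6261 49.2608 14.9217] k=[0 0 0 0 18 45 19]
t=4: x=[0.0000 0.0000 0.0000 1.2910 19.2426 42.4847 22.0270] k=[0 0 0 5 17 40 24]
t=5: x=[0.0000 0.0000 0.3523 5.6176 18.3628 38.4639 26.4648] k=[0 0 2 5 14 41 28]
t=6: x=[0.0000 0.1384 2.0835 5.5461 15.7903 39.3963 30.3455] k=[0 0 0 2 13 37 31]
t=7: x=[0.0000 0.0000 0.1409 2.6935 14.4039 36.0821 32.8999] k=[0 0 0 4 17 36 33]
t=8: x=[0.0000 0.0000 0.2819 4.7389 18.0045 35.6390 34.7139] k=[0 0 0 1 18 40 34]
t=9: x=[0.0000 0.0000 0.0705 2.1716 18.9563 39.2359 35.9367] k=[0 0 0 0 18 41 35]
t=10: x=[0.0000 0.0000 0.0000 1.2910 18.9563 40.1672 36.9450] k=[0 0 0 3 16 39 41]
t=11: x=[0.0000 0.0000 0.2114 3.7881 17.2670 38.7247 42.3965] k=[0 0 4 6 20 36 45]
t=12: x=[0.0000 0.2767 3.8846 6.9960 20.7855 36.6960 45.8837] k=[0 0 5 7 21 34 43]
t=13: x=[0.0000 0.3459 4.8202 8.0164 21.5917 34.8931 43.8996] k=[0 0 2 11 19 39 45]

[0.0000, 0.0000, 0.0250, 0.1375, 0.2375, 0.4875, 0.5625]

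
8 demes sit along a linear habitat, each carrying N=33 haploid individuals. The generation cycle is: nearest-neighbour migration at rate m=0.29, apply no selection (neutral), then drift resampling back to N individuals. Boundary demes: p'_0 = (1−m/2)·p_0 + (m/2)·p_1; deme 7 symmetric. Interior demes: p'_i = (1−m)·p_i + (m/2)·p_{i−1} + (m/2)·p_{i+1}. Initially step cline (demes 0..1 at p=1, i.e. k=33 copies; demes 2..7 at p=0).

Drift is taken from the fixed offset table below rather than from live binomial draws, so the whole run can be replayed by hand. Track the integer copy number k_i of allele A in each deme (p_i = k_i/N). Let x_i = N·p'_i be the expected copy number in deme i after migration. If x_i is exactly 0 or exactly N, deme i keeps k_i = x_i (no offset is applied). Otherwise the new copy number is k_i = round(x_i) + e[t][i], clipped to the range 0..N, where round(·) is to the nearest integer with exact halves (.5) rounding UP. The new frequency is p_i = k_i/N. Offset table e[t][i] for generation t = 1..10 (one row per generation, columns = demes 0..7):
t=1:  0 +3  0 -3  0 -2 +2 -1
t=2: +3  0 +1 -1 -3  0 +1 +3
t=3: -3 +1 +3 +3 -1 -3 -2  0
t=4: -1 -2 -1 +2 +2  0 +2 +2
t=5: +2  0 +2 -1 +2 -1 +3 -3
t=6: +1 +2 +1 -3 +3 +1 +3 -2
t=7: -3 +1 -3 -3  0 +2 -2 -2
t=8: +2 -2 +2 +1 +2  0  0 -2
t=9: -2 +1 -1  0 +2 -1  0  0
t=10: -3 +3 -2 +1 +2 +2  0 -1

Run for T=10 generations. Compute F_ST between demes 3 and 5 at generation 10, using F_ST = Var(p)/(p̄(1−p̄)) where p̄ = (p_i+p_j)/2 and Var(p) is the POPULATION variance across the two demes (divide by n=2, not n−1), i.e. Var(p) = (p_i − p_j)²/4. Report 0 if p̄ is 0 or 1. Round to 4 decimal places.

0.0220

t=0: k=[33 33 0 0 0 0 0 0]
t=1: x=[33.0000 28.2150 4.7850 0.0000 0.0000 0.0000 0.0000 0.0000] k=[33 31 5 0 0 0 0 0]
t=2: x=[32.7100 27.5200 8.0450 0.7250 0.0000 0.0000 0.0000 0.0000] k=[33 28 9 0 0 0 0 0]
t=3: x=[32.2750 25.9700 10.4500 1.3050 0.0000 0.0000 0.0000 0.0000] k=[29 27 13 4 0 0 0 0]
t=4: x=[28.7100 25.2600 13.7250 4.7250 0.5800 0.0000 0.0000 0.0000] k=[28 23 13 7 3 0 0 0]
t=5: x=[27.2750 22.2750 13.5800 7.2900 3.1450 0.4350 0.0000 0.0000] k=[29 22 16 6 5 0 0 0]
t=6: x=[27.9850 22.1450 15.4200 7.3050 4.4200 0.7250 0.0000 0.0000] k=[29 24 16 4 7 2 0 0]
t=7: x=[28.2750 23.5650 15.4200 6.1750 5.8400 2.4350 0.2900 0.0000] k=[25 25 12 3 6 4 0 0]
t=8: x=[25.0000 23.1150 12.5800 4.7400 5.2750 3.7100 0.5800 0.0000] k=[27 21 15 6 7 4 1 0]
t=9: x=[26.1300 21.0000 14.5650 7.4500 6.4200 4.0000 1.2900 0.1450] k=[24 22 14 7 8 3 1 0]
t=10: x=[23.7100 21.1300 14.1450 8.1600 7.1300 3.4350 1.1450 0.1450] k=[21 24 12 9 9 5 1 0]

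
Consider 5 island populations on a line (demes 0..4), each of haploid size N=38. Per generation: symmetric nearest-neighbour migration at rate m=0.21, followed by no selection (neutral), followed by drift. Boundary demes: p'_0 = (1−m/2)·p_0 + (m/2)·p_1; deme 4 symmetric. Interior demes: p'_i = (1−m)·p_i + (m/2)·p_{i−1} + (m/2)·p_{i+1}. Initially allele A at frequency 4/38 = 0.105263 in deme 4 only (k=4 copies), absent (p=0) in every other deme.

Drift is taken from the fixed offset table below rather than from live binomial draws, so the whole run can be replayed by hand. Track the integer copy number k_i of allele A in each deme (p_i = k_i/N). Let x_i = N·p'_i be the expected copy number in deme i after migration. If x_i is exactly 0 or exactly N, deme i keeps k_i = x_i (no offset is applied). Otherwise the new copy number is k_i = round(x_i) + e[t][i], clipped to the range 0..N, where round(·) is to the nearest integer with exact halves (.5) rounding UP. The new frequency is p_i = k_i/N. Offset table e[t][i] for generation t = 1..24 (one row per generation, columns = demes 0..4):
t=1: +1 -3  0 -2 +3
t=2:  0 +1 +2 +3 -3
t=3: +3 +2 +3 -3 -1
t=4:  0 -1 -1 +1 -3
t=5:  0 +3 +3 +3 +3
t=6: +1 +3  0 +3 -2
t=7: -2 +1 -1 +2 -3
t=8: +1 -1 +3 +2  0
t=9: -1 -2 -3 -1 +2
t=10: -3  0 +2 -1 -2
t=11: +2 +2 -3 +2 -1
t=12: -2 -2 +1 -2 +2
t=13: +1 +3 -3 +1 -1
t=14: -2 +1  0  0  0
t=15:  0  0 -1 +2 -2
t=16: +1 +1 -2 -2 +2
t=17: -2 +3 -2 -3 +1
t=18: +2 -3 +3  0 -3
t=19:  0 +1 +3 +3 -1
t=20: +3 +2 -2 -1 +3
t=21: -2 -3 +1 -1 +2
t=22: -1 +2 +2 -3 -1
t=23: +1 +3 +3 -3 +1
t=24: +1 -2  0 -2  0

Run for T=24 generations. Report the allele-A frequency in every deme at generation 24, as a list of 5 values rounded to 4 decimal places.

[0.1316, 0.1316, 0.1842, 0.0000, 0.1053]

t=0: k=[0 0 0 0 4]
t=1: x=[0.0000 0.0000 0.0000 0.4200 3.5800] k=[0 0 0 0 7]
t=2: x=[0.0000 0.0000 0.0000 0.7350 6.2650] k=[0 0 0 4 3]
t=3: x=[0.0000 0.0000 0.4200 3.4750 3.1050] k=[0 0 3 0 2]
t=4: x=[0.0000 0.3150 2.3700 0.5250 1.7900] k=[0 0 1 2 0]
t=5: x=[0.0000 0.1050 1.0000 1.6850 0.2100] k=[0 3 4 5 3]
t=6: x=[0.3150 2.7900 4.0000 4.6850 3.2100] k=[1 6 4 8 1]
t=7: x=[1.5250 5.2650 4.6300 6.8450 1.7350] k=[0 6 4 9 0]
t=8: x=[0.6300 5.1600 4.7350 7.5300 0.9450] k=[2 4 8 10 1]
t=9: x=[2.2100 4.2100 7.7900 8.8450 1.9450] k=[1 2 5 8 4]
t=10: x=[1.1050 2.2100 5.0000 7.2650 4.4200] k=[0 2 7 6 2]
t=11: x=[0.2100 2.3150 6.3700 5.6850 2.4200] k=[2 4 3 8 1]
t=12: x=[2.2100 3.6850 3.6300 6.7400 1.7350] k=[0 2 5 5 4]
t=13: x=[0.2100 2.1050 4.6850 4.8950 4.1050] k=[1 5 2 6 3]
t=14: x=[1.4200 4.2650 2.7350 5.2650 3.3150] k=[0 5 3 5 3]
t=15: x=[0.5250 4.2650 3.4200 4.5800 3.2100] k=[1 4 2 7 1]
t=16: x=[1.3150 3.4750 2.7350 5.8450 1.6300] k=[2 4 1 4 4]
t=17: x=[2.2100 3.4750 1.6300 3.6850 4.0000] k=[0 6 0 1 5]
t=18: x=[0.6300 4.7400 0.7350 1.3150 4.5800] k=[3 2 4 1 2]
t=19: x=[2.8950 2.3150 3.4750 1.4200 1.8950] k=[3 3 6 4 1]
t=20: x=[3.0000 3.3150 5.4750 3.8950 1.3150] k=[6 5 3 3 4]
t=21: x=[5.8950 4.8950 3.2100 3.1050 3.8950] k=[4 2 4 2 6]
t=22: x=[3.7900 2.4200 3.5800 2.6300 5.5800] k=[3 4 6 0 5]
t=23: x=[3.1050 4.1050 5.1600 1.1550 4.4750] k=[4 7 8 0 5]
t=24: x=[4.3150 6.7900 7.0550 1.3650 4.4750] k=[5 5 7 0 4]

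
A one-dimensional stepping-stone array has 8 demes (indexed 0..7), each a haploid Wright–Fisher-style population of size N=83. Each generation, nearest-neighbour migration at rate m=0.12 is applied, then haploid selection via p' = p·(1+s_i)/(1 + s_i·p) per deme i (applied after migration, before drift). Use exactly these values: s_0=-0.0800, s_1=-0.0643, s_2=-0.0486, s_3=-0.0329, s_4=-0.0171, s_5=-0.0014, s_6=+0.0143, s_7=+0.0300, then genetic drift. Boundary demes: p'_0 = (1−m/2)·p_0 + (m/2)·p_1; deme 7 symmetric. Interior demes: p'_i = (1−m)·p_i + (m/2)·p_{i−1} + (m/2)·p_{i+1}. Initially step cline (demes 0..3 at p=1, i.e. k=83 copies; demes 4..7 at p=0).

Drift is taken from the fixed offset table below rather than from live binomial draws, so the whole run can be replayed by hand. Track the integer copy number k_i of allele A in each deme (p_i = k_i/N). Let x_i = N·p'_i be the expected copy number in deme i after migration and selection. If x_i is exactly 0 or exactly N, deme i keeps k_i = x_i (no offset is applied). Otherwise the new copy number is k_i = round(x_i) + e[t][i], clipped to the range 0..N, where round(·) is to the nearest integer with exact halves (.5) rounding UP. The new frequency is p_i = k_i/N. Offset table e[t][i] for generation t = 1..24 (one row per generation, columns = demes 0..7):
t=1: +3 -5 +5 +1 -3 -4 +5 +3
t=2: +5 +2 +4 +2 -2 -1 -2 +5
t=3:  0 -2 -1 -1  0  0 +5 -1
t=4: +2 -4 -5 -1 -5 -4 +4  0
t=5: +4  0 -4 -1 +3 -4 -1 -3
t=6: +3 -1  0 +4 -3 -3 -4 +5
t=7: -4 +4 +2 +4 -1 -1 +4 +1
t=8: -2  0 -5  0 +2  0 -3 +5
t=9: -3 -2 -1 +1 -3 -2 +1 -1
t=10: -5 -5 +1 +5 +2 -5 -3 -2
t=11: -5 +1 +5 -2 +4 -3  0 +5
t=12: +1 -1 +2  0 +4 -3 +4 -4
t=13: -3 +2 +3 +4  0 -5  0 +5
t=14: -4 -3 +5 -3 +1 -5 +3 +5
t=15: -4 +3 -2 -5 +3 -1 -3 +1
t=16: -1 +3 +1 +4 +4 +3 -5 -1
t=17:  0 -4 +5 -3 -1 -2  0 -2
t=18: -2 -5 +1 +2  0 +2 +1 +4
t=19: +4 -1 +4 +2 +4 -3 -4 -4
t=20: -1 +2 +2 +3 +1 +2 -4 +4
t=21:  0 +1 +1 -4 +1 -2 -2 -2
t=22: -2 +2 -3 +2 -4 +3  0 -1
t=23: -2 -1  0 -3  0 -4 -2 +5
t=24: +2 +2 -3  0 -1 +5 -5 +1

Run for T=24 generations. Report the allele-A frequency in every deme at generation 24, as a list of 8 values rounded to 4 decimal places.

[0.4699, 0.6506, 0.6747, 0.5542, 0.3253, 0.1687, 0.0000, 0.0000]

t=0: k=[83 83 83 83 0 0 0 0]
t=1: x=[83.0000 83.0000 83.0000 77.8611 4.8999 0.0000 0.0000 0.0000] k=[83 83 83 79 2 0 0 0]
t=2: x=[83.0000 83.0000 82.7478 74.3646 6.3974 0.1198 0.0000 0.0000] k=[83 83 83 76 4 0 0 0]
t=3: x=[83.0000 83.0000 82.5587 71.7793 7.9551 0.2397 0.0000 0.0000] k=[83 83 82 71 8 0 0 0]
t=4: x=[83.0000 82.9359 81.3199 67.4619 11.1327 0.4793 0.0000 0.0000] k=[83 79 76 66 6 0 0 0]
t=5: x=[82.7392 78.8029 75.2364 62.4878 9.0993 0.3595 0.0000 0.0000] k=[83 79 71 61 12 0 0 0]
t=6: x=[82.7392 78.4845 70.3552 58.0806 14.0179 0.7190 0.0000 0.0000] k=[83 77 70 62 11 0 0 0]
t=7: x=[82.6088 76.5559 69.3823 58.8512 13.2073 0.6591 0.0000 0.0000] k=[79 81 71 63 12 0 0 0]
t=8: x=[78.7997 80.0996 70.6038 59.8659 14.1366 0.7190 0.0000 0.0000] k=[77 80 66 60 16 1 0 0]
t=9: x=[76.7123 78.7180 65.8109 57.1281 17.5006 1.8375 0.0609 0.0000] k=[74 77 65 58 15 0 1 0]
t=10: x=[73.5008 75.6677 64.5963 55.2252 16.4513 0.9587 0.8924 0.0618] k=[69 71 66 60 18 0 0 0]
t=11: x=[68.1293 69.8616 65.2548 57.2496 19.1844 1.0785 0.0000 0.0000] k=[63 71 70 55 23 0 0 0]
t=12: x=[62.2078 69.7360 68.5759 53.3455 23.2502 1.3781 0.0000 0.0000] k=[63 69 71 53 27 0 0 0]
t=13: x=[62.0826 67.9588 69.2375 51.8720 26.6271 1.6178 0.0000 0.0000] k=[59 70 72 56 27 0 0 0]
t=14: x=[58.2360 68.6900 70.3966 54.5983 26.8060 1.6178 0.0000 0.0000] k=[54 66 75 52 28 0 0 0]
t=15: x=[53.1454 64.8969 72.6365 51.2871 27.4423 1.6777 0.0000 0.0000] k=[49 68 71 46 30 1 0 0]
t=16: x=[48.4713 66.1657 68.7412 45.8548 28.8943 2.6764 0.0609 0.0000] k=[47 69 70 50 33 6 0 0]
t=17: x=[46.6259 66.8948 68.1420 49.5139 32.0600 7.2507 0.3651 0.0000] k=[47 63 73 47 31 5 0 0]
t=18: x=[46.2617 61.6016 70.3138 46.9192 30.0685 6.2519 0.3043 0.0000] k=[44 57 71 49 30 8 1 0]
t=19: x=[43.0560 55.8603 68.2453 48.5076 29.4913 8.8889 1.3791 0.0618] k=[47 55 72 51 33 6 0 0]
t=20: x=[45.7765 54.3054 69.1548 50.5211 32.1197 7.2507 0.3651 0.0000] k=[45 56 71 54 33 9 0 0]
t=21: x=[43.9410 55.0210 68.4932 53.1233 32.4784 9.8878 0.5477 0.0000] k=[44 56 69 49 33 8 0 0]
t=22: x=[42.9957 54.8369 66.3673 48.5680 32.1197 9.0087 0.4868 0.0000] k=[41 57 63 51 28 12 0 0]
t=23: x=[40.2302 55.1847 61.1270 49.6750 28.0985 12.2254 0.7302 0.0000] k=[38 54 61 47 28 8 0 0]
t=24: x=[37.2417 52.1837 58.8969 46.0154 27.6212 8.7091 0.4868 0.0000] k=[39 54 56 46 27 14 0 0]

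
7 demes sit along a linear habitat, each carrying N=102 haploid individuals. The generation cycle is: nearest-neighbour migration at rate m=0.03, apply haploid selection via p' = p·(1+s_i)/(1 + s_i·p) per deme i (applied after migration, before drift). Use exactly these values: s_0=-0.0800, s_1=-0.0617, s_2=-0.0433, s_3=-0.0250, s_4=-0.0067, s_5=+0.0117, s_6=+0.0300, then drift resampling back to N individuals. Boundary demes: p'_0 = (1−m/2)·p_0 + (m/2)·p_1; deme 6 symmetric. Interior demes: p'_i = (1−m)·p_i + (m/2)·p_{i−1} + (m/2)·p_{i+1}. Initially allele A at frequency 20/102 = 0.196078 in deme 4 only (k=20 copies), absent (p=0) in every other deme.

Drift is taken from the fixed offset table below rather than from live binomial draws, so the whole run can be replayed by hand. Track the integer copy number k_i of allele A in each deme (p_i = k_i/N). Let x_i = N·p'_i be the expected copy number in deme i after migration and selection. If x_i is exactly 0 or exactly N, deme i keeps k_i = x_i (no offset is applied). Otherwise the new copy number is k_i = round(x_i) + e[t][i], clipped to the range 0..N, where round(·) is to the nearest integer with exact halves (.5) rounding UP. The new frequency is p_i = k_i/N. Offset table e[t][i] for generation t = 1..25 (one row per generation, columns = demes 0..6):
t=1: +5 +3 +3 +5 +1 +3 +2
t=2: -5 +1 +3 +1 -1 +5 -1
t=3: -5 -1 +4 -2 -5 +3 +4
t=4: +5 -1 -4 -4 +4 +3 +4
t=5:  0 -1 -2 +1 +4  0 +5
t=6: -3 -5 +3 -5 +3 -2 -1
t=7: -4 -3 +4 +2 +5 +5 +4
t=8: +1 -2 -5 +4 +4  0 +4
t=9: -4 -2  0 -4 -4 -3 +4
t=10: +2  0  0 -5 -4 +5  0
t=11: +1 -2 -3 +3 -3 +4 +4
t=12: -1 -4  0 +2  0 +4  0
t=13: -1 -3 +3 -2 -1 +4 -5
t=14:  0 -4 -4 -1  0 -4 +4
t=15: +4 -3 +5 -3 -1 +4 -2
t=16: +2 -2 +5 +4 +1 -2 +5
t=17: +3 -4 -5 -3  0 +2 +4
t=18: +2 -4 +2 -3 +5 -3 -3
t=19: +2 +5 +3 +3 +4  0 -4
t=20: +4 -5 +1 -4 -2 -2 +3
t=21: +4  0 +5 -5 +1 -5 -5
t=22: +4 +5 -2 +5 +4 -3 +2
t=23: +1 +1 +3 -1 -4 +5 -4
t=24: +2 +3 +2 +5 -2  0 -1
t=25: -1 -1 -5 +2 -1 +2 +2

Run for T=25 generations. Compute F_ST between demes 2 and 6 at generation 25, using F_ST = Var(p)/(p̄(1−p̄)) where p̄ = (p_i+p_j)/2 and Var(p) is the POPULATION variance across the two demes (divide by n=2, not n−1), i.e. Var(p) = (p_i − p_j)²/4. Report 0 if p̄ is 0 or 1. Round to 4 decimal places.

0.1215

t=0: k=[0 0 0 0 20 0 0]
t=1: x=[0.0000 0.0000 0.0000 0.2925 19.2946 0.3035 0.0000] k=[0 0 0 5 20 3 0]
t=2: x=[0.0000 0.0000 0.0718 5.0276 19.4141 3.2464 0.0463] k=[0 0 3 6 18 8 0]
t=3: x=[0.0000 0.0422 2.8738 5.9906 17.5720 8.1165 0.1236] k=[0 0 7 4 13 11 4]
t=4: x=[0.0000 0.0985 6.5725 4.0797 12.7598 11.0390 4.2231] k=[0 0 3 0 17 14 8]
t=5: x=[0.0000 0.0422 2.7874 0.2925 16.6063 14.0957 8.3129] k=[0 0 1 1 21 14 13]
t=6: x=[0.0000 0.0141 0.9427 1.2679 20.4847 14.2319 13.3543] k=[0 0 4 0 23 12 12]
t=7: x=[0.0000 0.0563 3.7181 0.3949 22.3724 12.2902 12.3165] k=[0 0 8 2 27 17 16]
t=8: x=[0.0000 0.1126 7.4774 2.4048 26.3434 17.3015 16.4181] k=[0 0 2 6 30 17 20]
t=9: x=[0.0000 0.0281 1.9438 6.1520 29.3044 17.4073 20.4337] k=[0 0 2 2 25 14 24]
t=10: x=[0.0000 0.0281 1.8863 2.2877 24.3651 14.4587 24.3944] k=[0 0 2 0 20 19 24]
t=11: x=[0.0000 0.0281 1.8575 0.3218 19.5784 19.2712 24.4706] k=[0 0 0 3 17 23 28]
t=12: x=[0.0000 0.0000 0.0431 3.0883 16.7855 23.1928 28.5284] k=[0 0 0 5 17 27 29]
t=13: x=[0.0000 0.0000 0.0718 4.9836 16.8751 27.1109 29.5870] k=[0 0 3 3 16 31 25]
t=14: x=[0.0000 0.0422 2.8306 3.1176 15.9394 30.9351 25.6534] k=[0 0 0 2 16 27 30]
t=15: x=[0.0000 0.0000 0.0287 2.1266 15.8647 27.1109 30.5842] k=[0 0 5 0 15 31 29]
t=16: x=[0.0000 0.0704 4.6496 0.2925 14.9291 30.9803 29.6478] k=[0 0 10 4 16 29 35]
t=17: x=[0.0000 0.1408 9.3762 4.1676 15.9245 29.1365 35.5919] k=[0 0 4 1 16 31 40]
t=18: x=[0.0000 0.0563 3.7325 1.2386 15.9095 31.1612 40.5851] k=[0 0 6 0 21 28 38]
t=19: x=[0.0000 0.0845 5.5818 0.3949 20.6789 28.2821 38.5563] k=[0 5 9 3 25 28 35]
t=20: x=[0.0690 4.6916 8.4987 3.3373 24.5893 28.2972 35.5767] k=[4 0 9 0 23 26 39]
t=21: x=[3.6360 0.1830 8.3831 0.4681 22.5816 26.3768 39.5181] k=[8 0 13 0 24 21 35]
t=22: x=[7.2947 0.2956 12.1289 0.5412 23.4733 21.4514 35.4708] k=[11 5 10 6 27 18 37]
t=23: x=[10.1238 4.8615 9.4775 6.2254 26.4182 18.5962 37.4125] k=[11 6 12 5 22 24 33]
t=24: x=[10.1379 5.8063 11.3507 5.2329 21.6601 24.3198 33.5269] k=[12 9 13 10 20 24 33]
t=25: x=[11.1027 8.5905 12.4045 9.9650 19.8025 24.2896 33.5269] k=[10 8 7 12 19 26 36]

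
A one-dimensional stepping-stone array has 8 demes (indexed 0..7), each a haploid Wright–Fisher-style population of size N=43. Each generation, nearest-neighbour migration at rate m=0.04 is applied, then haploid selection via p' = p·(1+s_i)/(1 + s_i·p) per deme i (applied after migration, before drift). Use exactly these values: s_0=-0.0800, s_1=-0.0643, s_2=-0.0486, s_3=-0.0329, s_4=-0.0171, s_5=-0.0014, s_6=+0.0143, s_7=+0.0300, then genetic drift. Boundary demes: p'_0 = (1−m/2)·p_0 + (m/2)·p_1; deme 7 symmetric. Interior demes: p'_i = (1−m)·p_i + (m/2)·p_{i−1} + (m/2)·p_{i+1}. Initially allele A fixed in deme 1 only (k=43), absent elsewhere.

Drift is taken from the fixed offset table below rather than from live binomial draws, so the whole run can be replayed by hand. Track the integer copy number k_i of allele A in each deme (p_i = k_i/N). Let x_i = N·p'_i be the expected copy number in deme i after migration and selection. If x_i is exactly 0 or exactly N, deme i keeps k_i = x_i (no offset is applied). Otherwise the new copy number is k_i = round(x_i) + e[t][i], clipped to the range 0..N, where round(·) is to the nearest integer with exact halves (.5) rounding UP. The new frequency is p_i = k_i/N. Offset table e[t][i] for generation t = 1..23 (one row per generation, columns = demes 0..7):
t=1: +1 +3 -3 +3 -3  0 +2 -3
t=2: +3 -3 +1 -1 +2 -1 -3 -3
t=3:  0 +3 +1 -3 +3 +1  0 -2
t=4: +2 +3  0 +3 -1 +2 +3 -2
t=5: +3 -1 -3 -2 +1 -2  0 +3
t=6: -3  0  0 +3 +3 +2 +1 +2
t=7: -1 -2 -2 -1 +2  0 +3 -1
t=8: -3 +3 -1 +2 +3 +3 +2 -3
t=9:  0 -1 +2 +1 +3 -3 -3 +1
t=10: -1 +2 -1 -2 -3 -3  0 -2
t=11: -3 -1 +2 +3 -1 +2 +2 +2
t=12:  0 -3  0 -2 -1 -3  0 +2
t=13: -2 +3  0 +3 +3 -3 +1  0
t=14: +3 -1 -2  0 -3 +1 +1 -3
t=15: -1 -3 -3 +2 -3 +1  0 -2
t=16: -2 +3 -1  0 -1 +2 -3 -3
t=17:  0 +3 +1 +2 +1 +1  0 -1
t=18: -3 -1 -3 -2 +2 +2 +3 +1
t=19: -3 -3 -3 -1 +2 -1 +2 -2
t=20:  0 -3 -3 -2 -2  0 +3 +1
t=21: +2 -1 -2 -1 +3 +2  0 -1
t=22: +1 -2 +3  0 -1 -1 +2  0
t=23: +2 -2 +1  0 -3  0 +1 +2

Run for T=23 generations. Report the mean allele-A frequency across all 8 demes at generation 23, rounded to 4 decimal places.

t=0: k=[0 43 0 0 0 0 0 0]
t=1: x=[0.7925 41.1668 0.8190 0.0000 0.0000 0.0000 0.0000 0.0000] k=[2 43 0 0 0 0 0 0]
t=2: x=[2.6081 41.2094 0.8190 0.0000 0.0000 0.0000 0.0000 0.0000] k=[6 38 2 0 0 0 0 0]
t=3: x=[6.1852 36.2713 2.5575 0.0387 0.0000 0.0000 0.0000 0.0000] k=[6 39 4 0 0 0 0 0]
t=4: x=[6.2041 37.3203 4.4185 0.0774 0.0000 0.0000 0.0000 0.0000] k=[8 40 4 3 0 0 0 0]
t=5: x=[8.0787 38.3726 4.4955 2.8691 0.0590 0.0000 0.0000 0.0000] k=[11 37 1 1 1 0 0 0]
t=6: x=[10.8305 35.3510 1.6396 0.9678 0.9636 0.0200 0.0000 0.0000] k=[8 35 2 4 4 2 0 0]
t=7: x=[7.9836 33.3103 2.5766 3.8414 3.8984 1.9973 0.0406 0.0000] k=[7 31 1 3 6 2 3 0]
t=8: x=[6.9787 29.3074 1.5632 2.9274 5.7732 2.0972 2.9589 0.0618] k=[4 32 1 5 9 5 5 0]
t=9: x=[4.2311 30.2315 1.6205 4.8541 8.7195 5.0737 4.9620 0.1030] k=[4 29 4 6 12 2 2 1]
t=10: x=[4.1750 27.3445 4.3416 5.9074 11.5338 2.1971 2.0070 1.0499] k=[3 29 3 4 9 0 2 0]
t=11: x=[3.2597 27.3037 3.3815 3.9581 8.6007 0.2197 1.9462 0.0412] k=[0 26 5 7 8 2 4 2]
t=12: x=[0.4789 24.3616 5.2269 6.7866 7.7498 2.1571 3.9709 2.0982] k=[0 21 5 5 7 0 4 4]
t=13: x=[0.3867 19.5496 5.0921 4.8931 6.7216 0.2197 3.9709 4.1085] k=[0 23 5 8 10 0 5 4]
t=14: x=[0.4236 21.4658 5.1884 7.7649 9.6305 0.2996 4.9418 4.1290] k=[3 20 3 8 7 1 6 1]
t=15: x=[3.0920 18.6155 3.2856 7.6670 6.8007 1.2183 5.8716 1.1321] k=[2 16 0 10 4 2 6 0]
t=16: x=[2.1065 14.7494 0.4950 9.4314 4.0167 2.1172 5.8716 0.1236] k=[0 18 0 9 3 4 3 0]
t=17: x=[0.3314 16.5978 0.5141 8.4702 3.0902 3.9550 2.9994 0.0618] k=[0 20 2 10 4 5 3 0]
t=18: x=[0.3683 18.5362 2.4044 9.4706 4.0759 4.9339 3.0196 0.0618] k=[0 18 0 7 6 7 6 1]
t=19: x=[0.3314 16.5978 0.4760 6.6498 5.9510 6.9518 5.9929 1.1321] k=[0 14 0 6 8 6 8 0]
t=20: x=[0.2577 12.8337 0.3807 5.7513 7.8092 6.0727 7.8911 0.1648] k=[0 10 0 4 6 6 11 1]
t=21: x=[0.1841 9.1135 0.2665 3.8414 5.8720 6.0927 10.8145 1.2350] k=[2 8 0 3 9 8 11 0]
t=22: x=[1.9581 7.3080 0.2094 2.9663 8.7393 8.0708 10.8347 0.2266] k=[3 5 3 3 8 7 13 0]
t=23: x=[2.8127 4.6378 2.9022 3.0051 7.7696 7.1317 12.7470 0.2678] k=[5 3 4 3 5 7 14 2]

0.1250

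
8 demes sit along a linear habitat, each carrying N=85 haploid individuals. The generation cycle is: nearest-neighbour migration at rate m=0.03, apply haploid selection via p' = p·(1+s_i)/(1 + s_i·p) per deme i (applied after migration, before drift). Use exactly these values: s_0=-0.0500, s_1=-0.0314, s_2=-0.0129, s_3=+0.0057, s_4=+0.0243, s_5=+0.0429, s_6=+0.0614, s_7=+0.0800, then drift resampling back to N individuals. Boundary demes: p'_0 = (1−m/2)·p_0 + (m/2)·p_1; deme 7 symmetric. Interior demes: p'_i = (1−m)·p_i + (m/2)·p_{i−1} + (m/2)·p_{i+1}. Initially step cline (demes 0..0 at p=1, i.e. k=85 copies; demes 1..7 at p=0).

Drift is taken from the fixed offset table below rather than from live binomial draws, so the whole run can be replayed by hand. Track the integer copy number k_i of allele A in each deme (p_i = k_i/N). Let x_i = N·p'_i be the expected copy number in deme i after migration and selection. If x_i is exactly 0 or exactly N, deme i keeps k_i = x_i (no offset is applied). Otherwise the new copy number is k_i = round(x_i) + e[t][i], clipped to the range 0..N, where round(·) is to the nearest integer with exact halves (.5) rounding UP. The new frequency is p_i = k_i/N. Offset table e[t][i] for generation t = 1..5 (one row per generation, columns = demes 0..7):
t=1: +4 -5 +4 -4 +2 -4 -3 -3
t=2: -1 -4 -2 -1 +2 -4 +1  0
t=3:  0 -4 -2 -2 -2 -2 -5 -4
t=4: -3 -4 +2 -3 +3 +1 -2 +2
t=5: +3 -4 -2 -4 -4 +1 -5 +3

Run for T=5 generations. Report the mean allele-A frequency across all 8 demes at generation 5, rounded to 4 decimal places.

0.1162

t=0: k=[85 0 0 0 0 0 0 0]
t=1: x=[83.6590 1.2355 0.0000 0.0000 0.0000 0.0000 0.0000 0.0000] k=[85 0 0 0 0 0 0 0]
t=2: x=[83.6590 1.2355 0.0000 0.0000 0.0000 0.0000 0.0000 0.0000] k=[83 0 0 0 0 0 0 0]
t=3: x=[81.5911 1.2065 0.0000 0.0000 0.0000 0.0000 0.0000 0.0000] k=[82 0 0 0 0 0 0 0]
t=4: x=[80.5590 1.1919 0.0000 0.0000 0.0000 0.0000 0.0000 0.0000] k=[78 0 0 0 0 0 0 0]
t=5: x=[76.4433 1.1338 0.0000 0.0000 0.0000 0.0000 0.0000 0.0000] k=[79 0 0 0 0 0 0 0]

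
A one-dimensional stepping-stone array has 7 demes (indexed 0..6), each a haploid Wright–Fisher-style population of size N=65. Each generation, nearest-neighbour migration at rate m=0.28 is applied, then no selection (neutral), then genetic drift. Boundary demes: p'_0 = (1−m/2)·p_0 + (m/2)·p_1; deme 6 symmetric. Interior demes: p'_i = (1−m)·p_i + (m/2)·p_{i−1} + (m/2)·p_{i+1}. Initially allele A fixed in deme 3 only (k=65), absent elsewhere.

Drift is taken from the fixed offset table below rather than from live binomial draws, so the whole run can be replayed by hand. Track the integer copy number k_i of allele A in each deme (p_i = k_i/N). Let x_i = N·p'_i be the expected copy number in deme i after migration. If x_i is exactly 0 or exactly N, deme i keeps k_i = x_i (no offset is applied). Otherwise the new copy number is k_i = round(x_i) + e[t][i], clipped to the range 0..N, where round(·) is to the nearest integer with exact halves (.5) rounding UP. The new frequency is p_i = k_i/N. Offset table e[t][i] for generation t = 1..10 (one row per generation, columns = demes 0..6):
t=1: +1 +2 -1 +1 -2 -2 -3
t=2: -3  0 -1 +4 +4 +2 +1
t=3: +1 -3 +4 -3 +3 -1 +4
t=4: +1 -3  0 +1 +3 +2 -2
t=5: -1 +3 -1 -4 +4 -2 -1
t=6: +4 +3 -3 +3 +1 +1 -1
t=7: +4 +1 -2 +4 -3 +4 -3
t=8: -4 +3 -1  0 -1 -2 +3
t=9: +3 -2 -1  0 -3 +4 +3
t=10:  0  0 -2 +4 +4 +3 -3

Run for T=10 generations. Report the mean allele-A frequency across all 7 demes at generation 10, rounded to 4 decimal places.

t=0: k=[0 0 0 65 0 0 0]
t=1: x=[0.0000 0.0000 9.1000 46.8000 9.1000 0.0000 0.0000] k=[0 0 8 48 7 0 0]
t=2: x=[0.0000 1.1200 12.4800 36.6600 11.7600 0.9800 0.0000] k=[0 1 11 41 16 3 0]
t=3: x=[0.1400 2.2600 13.8000 33.3000 17.6800 4.4000 0.4200] k=[1 0 18 30 21 3 4]
t=4: x=[0.8600 2.6600 17.1600 27.0600 19.7400 5.6600 3.8600] k=[2 0 17 28 23 8 2]
t=5: x=[1.7200 2.6600 16.1600 25.7600 21.6000 9.2600 2.8400] k=[1 6 15 22 26 7 2]
t=6: x=[1.7000 6.5600 14.7200 21.5800 22.7800 8.9600 2.7000] k=[6 10 12 25 24 10 2]
t=7: x=[6.5600 9.7200 13.5400 23.0400 22.1800 10.8400 3.1200] k=[11 11 12 27 19 15 0]
t=8: x=[11.0000 11.1400 13.9600 23.7800 19.5600 13.4600 2.1000] k=[7 14 13 24 19 11 5]
t=9: x=[7.9800 12.8800 14.6800 21.7600 18.5800 11.2800 5.8400] k=[11 11 14 22 16 15 9]
t=10: x=[11.0000 11.4200 14.7000 20.0400 16.7000 14.3000 9.8400] k=[11 11 13 24 21 17 7]

0.2286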